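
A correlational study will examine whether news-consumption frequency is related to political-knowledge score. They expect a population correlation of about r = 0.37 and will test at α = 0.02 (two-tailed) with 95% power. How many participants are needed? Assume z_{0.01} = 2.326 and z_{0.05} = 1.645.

Fisher's z: C = ½·ln((1+r)/(1−r)) = ½·ln(2.1746) = 0.3884.
n = ((z_{α/2} + z_β)/C)² + 3.
(2.326 + 1.645) / 0.3884 = 3.971 / 0.3884 = 10.224.
n = 10.224² + 3 = 104.53 + 3 = 107.5.
Round up.

n = 108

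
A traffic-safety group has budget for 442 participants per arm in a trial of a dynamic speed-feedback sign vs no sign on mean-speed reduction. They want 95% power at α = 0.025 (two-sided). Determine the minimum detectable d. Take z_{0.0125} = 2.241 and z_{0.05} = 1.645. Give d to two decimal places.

For two independent groups of n = 442 each: d_min = (z_{α/2} + z_β)·√(2/n).
z-sum = 2.241 + 1.645 = 3.886.
d_min = 3.886 × √(2/442) = 3.886 × 0.0673 = 0.261.

d_min ≈ 0.26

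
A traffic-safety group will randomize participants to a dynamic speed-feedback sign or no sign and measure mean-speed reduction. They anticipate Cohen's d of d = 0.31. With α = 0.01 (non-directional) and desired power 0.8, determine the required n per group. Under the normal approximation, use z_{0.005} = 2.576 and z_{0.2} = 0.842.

n = 244 per group

For two independent groups with equal n: n = 2·((z_{α/2} + z_β) / d)².
z_{α/2} + z_β = 2.576 + 0.842 = 3.418.
n = 2 × (3.418 / 0.31)² = 2 × 11.026² = 2 × 121.57 = 243.1.
Round up to the next whole participant.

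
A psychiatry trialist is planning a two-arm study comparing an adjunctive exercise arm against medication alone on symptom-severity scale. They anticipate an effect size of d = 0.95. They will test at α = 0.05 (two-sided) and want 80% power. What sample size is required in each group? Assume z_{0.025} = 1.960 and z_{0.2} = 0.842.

n = 18 per group

For two independent groups with equal n: n = 2·((z_{α/2} + z_β) / d)².
z_{α/2} + z_β = 1.960 + 0.842 = 2.802.
n = 2 × (2.802 / 0.95)² = 2 × 2.949² = 2 × 8.70 = 17.4.
Round up to the next whole participant.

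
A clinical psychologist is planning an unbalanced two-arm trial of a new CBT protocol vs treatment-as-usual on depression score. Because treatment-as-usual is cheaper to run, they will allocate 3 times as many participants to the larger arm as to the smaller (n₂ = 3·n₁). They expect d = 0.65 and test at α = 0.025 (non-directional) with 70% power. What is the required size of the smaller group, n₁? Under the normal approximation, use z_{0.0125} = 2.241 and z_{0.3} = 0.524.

With allocation ratio k = n₂/n₁ = 3, Var(x̄₁−x̄₂) = σ²(1/n₁ + 1/(k·n₁)) = σ²·(k+1)/(k·n₁).
So n₁ = (1 + 1/k)·((z_{α/2} + z_β)/d)² = 1.333 × (2.765/0.65)².
n₁ = 1.333 × 18.10 = 24.1.
Round up: n₁ = 25, giving n₂ = 3 × 25 = 75.

n₁ = 25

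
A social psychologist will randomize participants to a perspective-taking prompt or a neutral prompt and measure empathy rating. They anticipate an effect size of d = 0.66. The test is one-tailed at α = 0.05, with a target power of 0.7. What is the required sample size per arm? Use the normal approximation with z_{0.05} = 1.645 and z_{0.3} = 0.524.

n = 22 per group

For two independent groups with equal n: n = 2·((z_{α} + z_β) / d)².
z_{α} + z_β = 1.645 + 0.524 = 2.169.
n = 2 × (2.169 / 0.66)² = 2 × 3.286² = 2 × 10.80 = 21.6.
Round up to the next whole participant.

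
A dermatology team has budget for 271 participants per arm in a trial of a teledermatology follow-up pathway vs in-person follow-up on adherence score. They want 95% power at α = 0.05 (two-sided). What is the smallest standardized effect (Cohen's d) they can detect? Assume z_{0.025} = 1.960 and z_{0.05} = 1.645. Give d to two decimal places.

For two independent groups of n = 271 each: d_min = (z_{α/2} + z_β)·√(2/n).
z-sum = 1.960 + 1.645 = 3.605.
d_min = 3.605 × √(2/271) = 3.605 × 0.0859 = 0.310.

d_min ≈ 0.31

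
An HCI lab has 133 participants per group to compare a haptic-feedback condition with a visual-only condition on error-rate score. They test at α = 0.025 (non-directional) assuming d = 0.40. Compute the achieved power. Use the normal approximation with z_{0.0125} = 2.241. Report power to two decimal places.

For two equal groups, power = Φ(d·√(n/2) − z_{α/2}).
d·√(n/2) = 0.40 × √(133/2) = 0.40 × 8.155 = 3.262.
z_β = 3.262 − 2.241 = 1.021.
Power = Φ(1.021) = 0.846.

power ≈ 0.85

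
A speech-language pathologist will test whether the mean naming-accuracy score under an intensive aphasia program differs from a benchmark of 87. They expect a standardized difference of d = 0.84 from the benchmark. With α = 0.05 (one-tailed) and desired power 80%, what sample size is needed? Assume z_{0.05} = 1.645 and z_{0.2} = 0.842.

For a one-sample test: n = ((z_{α} + z_β) / d)².
z_{α} + z_β = 1.645 + 0.842 = 2.487.
n = (2.487 / 0.84)² = 2.961² = 8.77.
Round up.

n = 9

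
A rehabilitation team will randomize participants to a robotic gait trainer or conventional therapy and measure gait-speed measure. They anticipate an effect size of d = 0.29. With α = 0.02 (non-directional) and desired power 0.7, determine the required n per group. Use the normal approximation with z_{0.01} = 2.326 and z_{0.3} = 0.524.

For two independent groups with equal n: n = 2·((z_{α/2} + z_β) / d)².
z_{α/2} + z_β = 2.326 + 0.524 = 2.850.
n = 2 × (2.850 / 0.29)² = 2 × 9.828² = 2 × 96.58 = 193.2.
Round up to the next whole participant.

n = 194 per group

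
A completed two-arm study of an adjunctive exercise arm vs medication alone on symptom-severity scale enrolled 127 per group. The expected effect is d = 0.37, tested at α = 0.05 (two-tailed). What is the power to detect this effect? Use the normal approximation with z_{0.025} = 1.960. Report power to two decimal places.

power ≈ 0.84

For two equal groups, power = Φ(d·√(n/2) − z_{α/2}).
d·√(n/2) = 0.37 × √(127/2) = 0.37 × 7.969 = 2.948.
z_β = 2.948 − 1.960 = 0.988.
Power = Φ(0.988) = 0.839.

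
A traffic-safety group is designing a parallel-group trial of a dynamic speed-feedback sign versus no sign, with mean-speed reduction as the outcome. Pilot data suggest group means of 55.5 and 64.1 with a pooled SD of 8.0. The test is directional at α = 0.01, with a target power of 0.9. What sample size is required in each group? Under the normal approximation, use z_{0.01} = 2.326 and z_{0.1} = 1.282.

n = 23 per group

Cohen's d = |M₁ − M₂| / SD_pooled = |55.5 − 64.1| / 8.0 = 8.6 / 8.0 = 1.075.
For two independent groups with equal n: n = 2·((z_{α} + z_β) / d)².
z_{α} + z_β = 2.326 + 1.282 = 3.608.
n = 2 × (3.608 / 1.075)² = 2 × 3.356² = 2 × 11.26 = 22.5.
Round up to the next whole participant.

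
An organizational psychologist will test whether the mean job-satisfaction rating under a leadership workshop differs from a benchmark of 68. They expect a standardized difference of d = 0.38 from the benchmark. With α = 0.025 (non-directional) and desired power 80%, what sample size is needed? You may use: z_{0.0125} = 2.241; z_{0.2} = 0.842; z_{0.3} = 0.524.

For a one-sample test: n = ((z_{α/2} + z_β) / d)².
z_{α/2} + z_β = 2.241 + 0.842 = 3.083.
n = (3.083 / 0.38)² = 8.113² = 65.82.
Round up.

n = 66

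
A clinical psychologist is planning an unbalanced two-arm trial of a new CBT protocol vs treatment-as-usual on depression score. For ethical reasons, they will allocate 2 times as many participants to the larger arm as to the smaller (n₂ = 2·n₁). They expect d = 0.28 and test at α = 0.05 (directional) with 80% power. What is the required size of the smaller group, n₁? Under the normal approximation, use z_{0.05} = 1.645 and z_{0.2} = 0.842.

n₁ = 119

With allocation ratio k = n₂/n₁ = 2, Var(x̄₁−x̄₂) = σ²(1/n₁ + 1/(k·n₁)) = σ²·(k+1)/(k·n₁).
So n₁ = (1 + 1/k)·((z_{α} + z_β)/d)² = 1.500 × (2.487/0.28)².
n₁ = 1.500 × 78.89 = 118.3.
Round up: n₁ = 119, giving n₂ = 2 × 119 = 238.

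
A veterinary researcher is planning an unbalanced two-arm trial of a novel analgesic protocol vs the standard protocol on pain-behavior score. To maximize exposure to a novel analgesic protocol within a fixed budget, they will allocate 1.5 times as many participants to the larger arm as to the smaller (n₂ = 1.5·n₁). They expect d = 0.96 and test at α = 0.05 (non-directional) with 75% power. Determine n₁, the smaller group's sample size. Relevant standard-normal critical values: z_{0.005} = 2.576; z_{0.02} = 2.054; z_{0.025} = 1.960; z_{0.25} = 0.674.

n₁ = 13

With allocation ratio k = n₂/n₁ = 1.5, Var(x̄₁−x̄₂) = σ²(1/n₁ + 1/(k·n₁)) = σ²·(k+1)/(k·n₁).
So n₁ = (1 + 1/k)·((z_{α/2} + z_β)/d)² = 1.667 × (2.634/0.96)².
n₁ = 1.667 × 7.53 = 12.5.
Round up: n₁ = 13, giving n₂ = ⌈1.5 × 13⌉ = ⌈19.5⌉ = 20.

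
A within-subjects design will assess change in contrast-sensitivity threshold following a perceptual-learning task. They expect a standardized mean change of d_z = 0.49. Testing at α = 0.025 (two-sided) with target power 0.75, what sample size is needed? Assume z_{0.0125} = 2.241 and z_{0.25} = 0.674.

For a paired (one-sample on differences) test: n = ((z_{α/2} + z_β) / d)².
z_{α/2} + z_β = 2.241 + 0.674 = 2.915.
n = (2.915 / 0.49)² = 5.949² = 35.39.
Round up.

n = 36 pairs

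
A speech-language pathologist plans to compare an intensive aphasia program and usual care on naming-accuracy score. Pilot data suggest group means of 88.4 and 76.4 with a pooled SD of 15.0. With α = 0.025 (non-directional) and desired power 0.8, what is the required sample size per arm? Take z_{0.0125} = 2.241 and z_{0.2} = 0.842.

n = 30 per group

Cohen's d = |M₁ − M₂| / SD_pooled = |88.4 − 76.4| / 15.0 = 12.0 / 15.0 = 0.800.
For two independent groups with equal n: n = 2·((z_{α/2} + z_β) / d)².
z_{α/2} + z_β = 2.241 + 0.842 = 3.083.
n = 2 × (3.083 / 0.800)² = 2 × 3.854² = 2 × 14.85 = 29.7.
Round up to the next whole participant.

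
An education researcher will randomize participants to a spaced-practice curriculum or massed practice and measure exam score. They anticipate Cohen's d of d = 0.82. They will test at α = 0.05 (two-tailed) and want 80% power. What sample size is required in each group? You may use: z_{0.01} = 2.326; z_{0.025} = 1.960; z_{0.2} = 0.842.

For two independent groups with equal n: n = 2·((z_{α/2} + z_β) / d)².
z_{α/2} + z_β = 1.960 + 0.842 = 2.802.
n = 2 × (2.802 / 0.82)² = 2 × 3.417² = 2 × 11.68 = 23.4.
Round up to the next whole participant.

n = 24 per group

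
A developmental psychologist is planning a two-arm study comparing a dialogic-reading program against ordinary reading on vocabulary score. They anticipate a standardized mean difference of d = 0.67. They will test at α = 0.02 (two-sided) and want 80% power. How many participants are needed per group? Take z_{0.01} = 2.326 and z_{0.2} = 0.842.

For two independent groups with equal n: n = 2·((z_{α/2} + z_β) / d)².
z_{α/2} + z_β = 2.326 + 0.842 = 3.168.
n = 2 × (3.168 / 0.67)² = 2 × 4.728² = 2 × 22.36 = 44.7.
Round up to the next whole participant.

n = 45 per group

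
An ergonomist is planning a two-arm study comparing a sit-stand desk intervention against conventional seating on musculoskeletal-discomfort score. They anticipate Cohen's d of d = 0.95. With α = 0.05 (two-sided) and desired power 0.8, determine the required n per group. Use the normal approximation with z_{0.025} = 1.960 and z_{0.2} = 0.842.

n = 18 per group

For two independent groups with equal n: n = 2·((z_{α/2} + z_β) / d)².
z_{α/2} + z_β = 1.960 + 0.842 = 2.802.
n = 2 × (2.802 / 0.95)² = 2 × 2.949² = 2 × 8.70 = 17.4.
Round up to the next whole participant.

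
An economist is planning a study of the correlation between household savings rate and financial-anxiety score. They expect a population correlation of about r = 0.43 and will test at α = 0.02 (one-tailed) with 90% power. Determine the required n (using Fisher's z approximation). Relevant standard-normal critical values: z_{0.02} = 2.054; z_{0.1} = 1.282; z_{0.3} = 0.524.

n = 56

Fisher's z: C = ½·ln((1+r)/(1−r)) = ½·ln(2.5088) = 0.4599.
n = ((z_{α} + z_β)/C)² + 3.
(2.054 + 1.282) / 0.4599 = 3.336 / 0.4599 = 7.254.
n = 7.254² + 3 = 52.62 + 3 = 55.6.
Round up.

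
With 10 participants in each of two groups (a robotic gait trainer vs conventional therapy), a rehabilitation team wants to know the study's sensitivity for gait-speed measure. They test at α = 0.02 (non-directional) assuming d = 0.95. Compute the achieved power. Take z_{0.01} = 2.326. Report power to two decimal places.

For two equal groups, power = Φ(d·√(n/2) − z_{α/2}).
d·√(n/2) = 0.95 × √(10/2) = 0.95 × 2.236 = 2.124.
z_β = 2.124 − 2.326 = -0.202.
Power = Φ(-0.202) = 0.420.

power ≈ 0.42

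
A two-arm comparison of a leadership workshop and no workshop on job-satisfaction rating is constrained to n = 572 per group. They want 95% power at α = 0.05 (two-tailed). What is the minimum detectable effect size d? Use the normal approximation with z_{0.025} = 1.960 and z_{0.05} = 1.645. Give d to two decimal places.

d_min ≈ 0.21

For two independent groups of n = 572 each: d_min = (z_{α/2} + z_β)·√(2/n).
z-sum = 1.960 + 1.645 = 3.605.
d_min = 3.605 × √(2/572) = 3.605 × 0.0591 = 0.213.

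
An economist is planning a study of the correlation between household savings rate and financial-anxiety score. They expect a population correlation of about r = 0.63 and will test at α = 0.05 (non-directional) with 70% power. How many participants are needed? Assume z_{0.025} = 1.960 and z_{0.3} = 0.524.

Fisher's z: C = ½·ln((1+r)/(1−r)) = ½·ln(4.4054) = 0.7414.
n = ((z_{α/2} + z_β)/C)² + 3.
(1.960 + 0.524) / 0.7414 = 2.484 / 0.7414 = 3.350.
n = 3.350² + 3 = 11.23 + 3 = 14.2.
Round up.

n = 15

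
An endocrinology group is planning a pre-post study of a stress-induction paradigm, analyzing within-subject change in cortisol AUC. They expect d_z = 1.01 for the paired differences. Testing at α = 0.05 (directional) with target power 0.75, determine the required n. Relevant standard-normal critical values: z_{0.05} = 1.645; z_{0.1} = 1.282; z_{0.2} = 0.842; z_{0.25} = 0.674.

n = 6 pairs

For a paired (one-sample on differences) test: n = ((z_{α} + z_β) / d)².
z_{α} + z_β = 1.645 + 0.674 = 2.319.
n = (2.319 / 1.01)² = 2.296² = 5.27.
Round up.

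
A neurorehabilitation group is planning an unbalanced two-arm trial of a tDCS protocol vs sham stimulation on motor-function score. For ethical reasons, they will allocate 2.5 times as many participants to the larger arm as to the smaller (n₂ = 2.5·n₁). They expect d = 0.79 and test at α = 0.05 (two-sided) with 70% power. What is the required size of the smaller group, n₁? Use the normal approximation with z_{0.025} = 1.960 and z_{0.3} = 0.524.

n₁ = 14

With allocation ratio k = n₂/n₁ = 2.5, Var(x̄₁−x̄₂) = σ²(1/n₁ + 1/(k·n₁)) = σ²·(k+1)/(k·n₁).
So n₁ = (1 + 1/k)·((z_{α/2} + z_β)/d)² = 1.400 × (2.484/0.79)².
n₁ = 1.400 × 9.89 = 13.8.
Round up: n₁ = 14, giving n₂ = 2.5 × 14 = 35.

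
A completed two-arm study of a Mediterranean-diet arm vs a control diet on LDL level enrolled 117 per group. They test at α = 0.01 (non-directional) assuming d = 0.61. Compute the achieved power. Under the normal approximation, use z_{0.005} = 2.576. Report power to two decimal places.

power ≈ 0.98

For two equal groups, power = Φ(d·√(n/2) − z_{α/2}).
d·√(n/2) = 0.61 × √(117/2) = 0.61 × 7.649 = 4.666.
z_β = 4.666 − 2.576 = 2.090.
Power = Φ(2.090) = 0.982.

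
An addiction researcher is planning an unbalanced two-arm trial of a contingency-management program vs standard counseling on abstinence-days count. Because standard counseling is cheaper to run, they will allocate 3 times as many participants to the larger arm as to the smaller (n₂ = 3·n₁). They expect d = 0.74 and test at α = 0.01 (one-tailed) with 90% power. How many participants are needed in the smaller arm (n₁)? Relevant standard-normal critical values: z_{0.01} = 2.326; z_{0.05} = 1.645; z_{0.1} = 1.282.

With allocation ratio k = n₂/n₁ = 3, Var(x̄₁−x̄₂) = σ²(1/n₁ + 1/(k·n₁)) = σ²·(k+1)/(k·n₁).
So n₁ = (1 + 1/k)·((z_{α} + z_β)/d)² = 1.333 × (3.608/0.74)².
n₁ = 1.333 × 23.77 = 31.7.
Round up: n₁ = 32, giving n₂ = 3 × 32 = 96.

n₁ = 32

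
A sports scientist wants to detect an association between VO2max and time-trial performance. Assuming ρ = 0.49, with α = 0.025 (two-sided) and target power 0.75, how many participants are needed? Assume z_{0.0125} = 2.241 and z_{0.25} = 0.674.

n = 33

Fisher's z: C = ½·ln((1+r)/(1−r)) = ½·ln(2.9216) = 0.5361.
n = ((z_{α/2} + z_β)/C)² + 3.
(2.241 + 0.674) / 0.5361 = 2.915 / 0.5361 = 5.437.
n = 5.437² + 3 = 29.57 + 3 = 32.6.
Round up.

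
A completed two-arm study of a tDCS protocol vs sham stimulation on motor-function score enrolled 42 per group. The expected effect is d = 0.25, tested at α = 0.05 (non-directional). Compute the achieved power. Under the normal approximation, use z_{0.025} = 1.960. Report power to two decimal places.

For two equal groups, power = Φ(d·√(n/2) − z_{α/2}).
d·√(n/2) = 0.25 × √(42/2) = 0.25 × 4.583 = 1.146.
z_β = 1.146 − 1.960 = -0.814.
Power = Φ(-0.814) = 0.208.

power ≈ 0.21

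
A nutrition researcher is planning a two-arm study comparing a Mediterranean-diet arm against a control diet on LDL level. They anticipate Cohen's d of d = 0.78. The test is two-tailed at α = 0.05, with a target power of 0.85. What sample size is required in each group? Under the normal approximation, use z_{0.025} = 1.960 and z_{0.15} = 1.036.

For two independent groups with equal n: n = 2·((z_{α/2} + z_β) / d)².
z_{α/2} + z_β = 1.960 + 1.036 = 2.996.
n = 2 × (2.996 / 0.78)² = 2 × 3.841² = 2 × 14.75 = 29.5.
Round up to the next whole participant.

n = 30 per group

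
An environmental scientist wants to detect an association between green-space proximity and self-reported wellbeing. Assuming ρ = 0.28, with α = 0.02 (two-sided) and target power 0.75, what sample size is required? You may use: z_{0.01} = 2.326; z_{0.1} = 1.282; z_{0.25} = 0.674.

n = 112

Fisher's z: C = ½·ln((1+r)/(1−r)) = ½·ln(1.7778) = 0.2877.
n = ((z_{α/2} + z_β)/C)² + 3.
(2.326 + 0.674) / 0.2877 = 3.000 / 0.2877 = 10.428.
n = 10.428² + 3 = 108.73 + 3 = 111.7.
Round up.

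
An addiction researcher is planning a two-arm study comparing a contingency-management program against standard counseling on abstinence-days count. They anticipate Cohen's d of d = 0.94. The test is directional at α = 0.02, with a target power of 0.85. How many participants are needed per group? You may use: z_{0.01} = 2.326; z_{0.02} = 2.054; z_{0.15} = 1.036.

For two independent groups with equal n: n = 2·((z_{α} + z_β) / d)².
z_{α} + z_β = 2.054 + 1.036 = 3.090.
n = 2 × (3.090 / 0.94)² = 2 × 3.287² = 2 × 10.81 = 21.6.
Round up to the next whole participant.

n = 22 per group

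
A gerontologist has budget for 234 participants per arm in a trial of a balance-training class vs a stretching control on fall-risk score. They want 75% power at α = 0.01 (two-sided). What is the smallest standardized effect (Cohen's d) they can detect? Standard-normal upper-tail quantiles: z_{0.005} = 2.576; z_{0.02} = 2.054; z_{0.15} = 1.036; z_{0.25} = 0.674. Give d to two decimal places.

For two independent groups of n = 234 each: d_min = (z_{α/2} + z_β)·√(2/n).
z-sum = 2.576 + 0.674 = 3.250.
d_min = 3.250 × √(2/234) = 3.250 × 0.0925 = 0.300.

d_min ≈ 0.30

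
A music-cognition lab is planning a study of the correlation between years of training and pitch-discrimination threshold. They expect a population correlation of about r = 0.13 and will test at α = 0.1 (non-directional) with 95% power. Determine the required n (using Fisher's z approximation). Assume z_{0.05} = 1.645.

Fisher's z: C = ½·ln((1+r)/(1−r)) = ½·ln(1.2989) = 0.1307.
n = ((z_{α/2} + z_β)/C)² + 3.
(1.645 + 1.645) / 0.1307 = 3.290 / 0.1307 = 25.172.
n = 25.172² + 3 = 633.64 + 3 = 636.6.
Round up.

n = 637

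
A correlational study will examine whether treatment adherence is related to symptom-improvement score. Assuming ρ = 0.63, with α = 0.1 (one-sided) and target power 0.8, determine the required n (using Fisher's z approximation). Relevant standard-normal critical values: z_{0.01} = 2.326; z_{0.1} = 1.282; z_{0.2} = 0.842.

Fisher's z: C = ½·ln((1+r)/(1−r)) = ½·ln(4.4054) = 0.7414.
n = ((z_{α} + z_β)/C)² + 3.
(1.282 + 0.842) / 0.7414 = 2.124 / 0.7414 = 2.865.
n = 2.865² + 3 = 8.21 + 3 = 11.2.
Round up.

n = 12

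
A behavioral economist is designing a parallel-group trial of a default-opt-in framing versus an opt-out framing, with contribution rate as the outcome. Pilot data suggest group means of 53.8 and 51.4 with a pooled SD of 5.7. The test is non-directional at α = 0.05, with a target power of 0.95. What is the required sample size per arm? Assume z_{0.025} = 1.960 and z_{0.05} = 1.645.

Cohen's d = |M₁ − M₂| / SD_pooled = |53.8 − 51.4| / 5.7 = 2.4 / 5.7 = 0.421.
For two independent groups with equal n: n = 2·((z_{α/2} + z_β) / d)².
z_{α/2} + z_β = 1.960 + 1.645 = 3.605.
n = 2 × (3.605 / 0.421)² = 2 × 8.563² = 2 × 73.32 = 146.6.
Round up to the next whole participant.

n = 147 per group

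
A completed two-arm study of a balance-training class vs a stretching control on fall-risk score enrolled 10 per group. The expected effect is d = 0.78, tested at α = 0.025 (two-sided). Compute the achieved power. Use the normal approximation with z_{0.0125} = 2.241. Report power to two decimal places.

power ≈ 0.31

For two equal groups, power = Φ(d·√(n/2) − z_{α/2}).
d·√(n/2) = 0.78 × √(10/2) = 0.78 × 2.236 = 1.744.
z_β = 1.744 − 2.241 = -0.497.
Power = Φ(-0.497) = 0.310.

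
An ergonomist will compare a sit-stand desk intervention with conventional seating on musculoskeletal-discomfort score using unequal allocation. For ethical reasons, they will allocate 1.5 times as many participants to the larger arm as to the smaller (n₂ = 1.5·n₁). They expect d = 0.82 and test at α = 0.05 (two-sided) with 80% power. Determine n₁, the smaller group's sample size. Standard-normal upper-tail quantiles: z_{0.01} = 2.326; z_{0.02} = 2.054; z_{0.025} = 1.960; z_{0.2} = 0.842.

With allocation ratio k = n₂/n₁ = 1.5, Var(x̄₁−x̄₂) = σ²(1/n₁ + 1/(k·n₁)) = σ²·(k+1)/(k·n₁).
So n₁ = (1 + 1/k)·((z_{α/2} + z_β)/d)² = 1.667 × (2.802/0.82)².
n₁ = 1.667 × 11.68 = 19.5.
Round up: n₁ = 20, giving n₂ = 1.5 × 20 = 30.

n₁ = 20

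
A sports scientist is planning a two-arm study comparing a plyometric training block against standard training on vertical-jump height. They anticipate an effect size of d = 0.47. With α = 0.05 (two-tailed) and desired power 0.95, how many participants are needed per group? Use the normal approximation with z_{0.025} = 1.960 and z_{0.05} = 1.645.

For two independent groups with equal n: n = 2·((z_{α/2} + z_β) / d)².
z_{α/2} + z_β = 1.960 + 1.645 = 3.605.
n = 2 × (3.605 / 0.47)² = 2 × 7.670² = 2 × 58.83 = 117.7.
Round up to the next whole participant.

n = 118 per group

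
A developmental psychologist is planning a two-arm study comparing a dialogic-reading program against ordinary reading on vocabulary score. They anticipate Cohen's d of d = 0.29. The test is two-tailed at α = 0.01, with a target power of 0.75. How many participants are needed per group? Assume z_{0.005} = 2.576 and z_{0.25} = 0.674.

For two independent groups with equal n: n = 2·((z_{α/2} + z_β) / d)².
z_{α/2} + z_β = 2.576 + 0.674 = 3.250.
n = 2 × (3.250 / 0.29)² = 2 × 11.207² = 2 × 125.59 = 251.2.
Round up to the next whole participant.

n = 252 per group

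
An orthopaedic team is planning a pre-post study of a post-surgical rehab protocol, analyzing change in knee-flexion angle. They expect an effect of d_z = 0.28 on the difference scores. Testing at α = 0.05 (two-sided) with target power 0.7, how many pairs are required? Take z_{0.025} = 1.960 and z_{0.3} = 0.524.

n = 79 pairs

For a paired (one-sample on differences) test: n = ((z_{α/2} + z_β) / d)².
z_{α/2} + z_β = 1.960 + 0.524 = 2.484.
n = (2.484 / 0.28)² = 8.871² = 78.70.
Round up.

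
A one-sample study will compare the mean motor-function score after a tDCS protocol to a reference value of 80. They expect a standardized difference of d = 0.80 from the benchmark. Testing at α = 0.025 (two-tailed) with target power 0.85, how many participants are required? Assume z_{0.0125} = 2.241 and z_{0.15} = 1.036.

n = 17

For a one-sample test: n = ((z_{α/2} + z_β) / d)².
z_{α/2} + z_β = 2.241 + 1.036 = 3.277.
n = (3.277 / 0.80)² = 4.096² = 16.78.
Round up.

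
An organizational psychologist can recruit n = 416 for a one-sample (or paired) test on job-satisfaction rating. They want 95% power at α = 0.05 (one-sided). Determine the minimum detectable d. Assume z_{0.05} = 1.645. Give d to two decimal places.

d_min ≈ 0.16

For a single sample (or paired design) of n = 416: d_min = (z_{α} + z_β)/√n.
z-sum = 1.645 + 1.645 = 3.290.
d_min = 3.290 / √416 = 3.290 / 20.396 = 0.161.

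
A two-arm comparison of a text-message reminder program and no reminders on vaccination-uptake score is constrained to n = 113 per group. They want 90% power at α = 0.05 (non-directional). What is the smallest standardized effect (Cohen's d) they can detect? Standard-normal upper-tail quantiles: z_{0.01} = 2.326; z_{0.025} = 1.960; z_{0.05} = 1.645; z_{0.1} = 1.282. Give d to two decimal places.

d_min ≈ 0.43

For two independent groups of n = 113 each: d_min = (z_{α/2} + z_β)·√(2/n).
z-sum = 1.960 + 1.282 = 3.242.
d_min = 3.242 × √(2/113) = 3.242 × 0.1330 = 0.431.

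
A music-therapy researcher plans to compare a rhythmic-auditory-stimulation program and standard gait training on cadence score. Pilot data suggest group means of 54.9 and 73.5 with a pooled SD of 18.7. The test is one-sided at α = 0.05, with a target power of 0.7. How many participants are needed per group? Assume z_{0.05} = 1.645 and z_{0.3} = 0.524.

n = 10 per group

Cohen's d = |M₁ − M₂| / SD_pooled = |54.9 − 73.5| / 18.7 = 18.6 / 18.7 = 0.995.
For two independent groups with equal n: n = 2·((z_{α} + z_β) / d)².
z_{α} + z_β = 1.645 + 0.524 = 2.169.
n = 2 × (2.169 / 0.995)² = 2 × 2.180² = 2 × 4.75 = 9.5.
Round up to the next whole participant.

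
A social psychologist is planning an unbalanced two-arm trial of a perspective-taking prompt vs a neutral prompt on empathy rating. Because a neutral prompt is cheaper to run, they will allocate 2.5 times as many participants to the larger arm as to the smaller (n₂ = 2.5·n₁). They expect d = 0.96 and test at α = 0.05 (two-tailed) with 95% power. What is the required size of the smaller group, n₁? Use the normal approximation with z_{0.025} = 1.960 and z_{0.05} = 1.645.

With allocation ratio k = n₂/n₁ = 2.5, Var(x̄₁−x̄₂) = σ²(1/n₁ + 1/(k·n₁)) = σ²·(k+1)/(k·n₁).
So n₁ = (1 + 1/k)·((z_{α/2} + z_β)/d)² = 1.400 × (3.605/0.96)².
n₁ = 1.400 × 14.10 = 19.7.
Round up: n₁ = 20, giving n₂ = 2.5 × 20 = 50.

n₁ = 20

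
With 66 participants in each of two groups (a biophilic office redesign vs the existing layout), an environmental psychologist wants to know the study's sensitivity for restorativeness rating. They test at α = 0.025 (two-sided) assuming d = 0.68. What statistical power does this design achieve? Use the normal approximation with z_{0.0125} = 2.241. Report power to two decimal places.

For two equal groups, power = Φ(d·√(n/2) − z_{α/2}).
d·√(n/2) = 0.68 × √(66/2) = 0.68 × 5.745 = 3.906.
z_β = 3.906 − 2.241 = 1.665.
Power = Φ(1.665) = 0.952.

power ≈ 0.95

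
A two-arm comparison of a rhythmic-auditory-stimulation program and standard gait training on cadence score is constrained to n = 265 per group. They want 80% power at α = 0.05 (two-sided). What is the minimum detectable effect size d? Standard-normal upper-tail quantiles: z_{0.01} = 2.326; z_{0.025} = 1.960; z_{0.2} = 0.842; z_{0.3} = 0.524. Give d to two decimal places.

d_min ≈ 0.24

For two independent groups of n = 265 each: d_min = (z_{α/2} + z_β)·√(2/n).
z-sum = 1.960 + 0.842 = 2.802.
d_min = 2.802 × √(2/265) = 2.802 × 0.0869 = 0.243.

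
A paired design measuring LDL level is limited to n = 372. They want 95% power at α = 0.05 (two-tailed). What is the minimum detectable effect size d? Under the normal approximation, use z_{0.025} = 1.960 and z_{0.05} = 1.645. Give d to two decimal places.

d_min ≈ 0.19

For a single sample (or paired design) of n = 372: d_min = (z_{α/2} + z_β)/√n.
z-sum = 1.960 + 1.645 = 3.605.
d_min = 3.605 / √372 = 3.605 / 19.287 = 0.187.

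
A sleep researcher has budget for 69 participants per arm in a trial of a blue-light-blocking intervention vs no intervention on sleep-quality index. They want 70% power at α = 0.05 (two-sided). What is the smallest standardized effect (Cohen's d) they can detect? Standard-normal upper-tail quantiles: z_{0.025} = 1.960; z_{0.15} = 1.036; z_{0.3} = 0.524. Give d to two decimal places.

For two independent groups of n = 69 each: d_min = (z_{α/2} + z_β)·√(2/n).
z-sum = 1.960 + 0.524 = 2.484.
d_min = 2.484 × √(2/69) = 2.484 × 0.1703 = 0.423.

d_min ≈ 0.42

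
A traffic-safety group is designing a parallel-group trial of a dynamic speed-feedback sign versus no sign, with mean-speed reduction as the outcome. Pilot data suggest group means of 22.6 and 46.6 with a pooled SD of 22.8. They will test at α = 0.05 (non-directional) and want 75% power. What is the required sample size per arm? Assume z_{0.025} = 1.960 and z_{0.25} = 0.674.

n = 13 per group

Cohen's d = |M₁ − M₂| / SD_pooled = |22.6 − 46.6| / 22.8 = 24.0 / 22.8 = 1.053.
For two independent groups with equal n: n = 2·((z_{α/2} + z_β) / d)².
z_{α/2} + z_β = 1.960 + 0.674 = 2.634.
n = 2 × (2.634 / 1.053)² = 2 × 2.501² = 2 × 6.26 = 12.5.
Round up to the next whole participant.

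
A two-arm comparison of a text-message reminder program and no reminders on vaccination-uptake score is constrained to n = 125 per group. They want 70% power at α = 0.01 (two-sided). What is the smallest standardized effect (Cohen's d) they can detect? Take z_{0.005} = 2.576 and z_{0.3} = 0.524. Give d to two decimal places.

d_min ≈ 0.39

For two independent groups of n = 125 each: d_min = (z_{α/2} + z_β)·√(2/n).
z-sum = 2.576 + 0.524 = 3.100.
d_min = 3.100 × √(2/125) = 3.100 × 0.1265 = 0.392.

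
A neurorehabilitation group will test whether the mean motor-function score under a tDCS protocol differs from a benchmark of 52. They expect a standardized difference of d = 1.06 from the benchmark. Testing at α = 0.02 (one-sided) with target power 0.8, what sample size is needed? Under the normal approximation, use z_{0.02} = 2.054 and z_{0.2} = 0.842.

For a one-sample test: n = ((z_{α} + z_β) / d)².
z_{α} + z_β = 2.054 + 0.842 = 2.896.
n = (2.896 / 1.06)² = 2.732² = 7.46.
Round up.

n = 8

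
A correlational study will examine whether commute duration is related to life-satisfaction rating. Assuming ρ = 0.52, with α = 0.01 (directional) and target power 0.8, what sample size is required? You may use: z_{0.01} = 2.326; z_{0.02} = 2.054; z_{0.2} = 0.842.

n = 34

Fisher's z: C = ½·ln((1+r)/(1−r)) = ½·ln(3.1667) = 0.5763.
n = ((z_{α} + z_β)/C)² + 3.
(2.326 + 0.842) / 0.5763 = 3.168 / 0.5763 = 5.497.
n = 5.497² + 3 = 30.22 + 3 = 33.2.
Round up.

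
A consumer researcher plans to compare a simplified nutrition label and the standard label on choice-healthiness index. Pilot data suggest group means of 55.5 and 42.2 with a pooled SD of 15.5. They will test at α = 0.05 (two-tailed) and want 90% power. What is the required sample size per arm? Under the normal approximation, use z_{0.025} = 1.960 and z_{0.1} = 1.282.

Cohen's d = |M₁ − M₂| / SD_pooled = |55.5 − 42.2| / 15.5 = 13.3 / 15.5 = 0.858.
For two independent groups with equal n: n = 2·((z_{α/2} + z_β) / d)².
z_{α/2} + z_β = 1.960 + 1.282 = 3.242.
n = 2 × (3.242 / 0.858)² = 2 × 3.779² = 2 × 14.28 = 28.6.
Round up to the next whole participant.

n = 29 per group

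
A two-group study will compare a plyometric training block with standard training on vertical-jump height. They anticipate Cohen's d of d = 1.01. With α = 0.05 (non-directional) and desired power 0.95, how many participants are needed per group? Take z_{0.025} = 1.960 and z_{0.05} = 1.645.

For two independent groups with equal n: n = 2·((z_{α/2} + z_β) / d)².
z_{α/2} + z_β = 1.960 + 1.645 = 3.605.
n = 2 × (3.605 / 1.01)² = 2 × 3.569² = 2 × 12.74 = 25.5.
Round up to the next whole participant.

n = 26 per group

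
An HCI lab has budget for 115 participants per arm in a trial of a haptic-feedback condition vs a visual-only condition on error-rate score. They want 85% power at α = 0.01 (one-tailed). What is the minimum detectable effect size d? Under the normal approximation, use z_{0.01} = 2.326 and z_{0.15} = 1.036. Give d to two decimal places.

For two independent groups of n = 115 each: d_min = (z_{α} + z_β)·√(2/n).
z-sum = 2.326 + 1.036 = 3.362.
d_min = 3.362 × √(2/115) = 3.362 × 0.1319 = 0.443.

d_min ≈ 0.44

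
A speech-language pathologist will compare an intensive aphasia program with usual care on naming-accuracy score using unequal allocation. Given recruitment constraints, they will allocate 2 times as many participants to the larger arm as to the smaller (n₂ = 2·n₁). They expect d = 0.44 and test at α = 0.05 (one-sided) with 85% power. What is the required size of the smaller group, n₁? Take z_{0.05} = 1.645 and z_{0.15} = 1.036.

n₁ = 56

With allocation ratio k = n₂/n₁ = 2, Var(x̄₁−x̄₂) = σ²(1/n₁ + 1/(k·n₁)) = σ²·(k+1)/(k·n₁).
So n₁ = (1 + 1/k)·((z_{α} + z_β)/d)² = 1.500 × (2.681/0.44)².
n₁ = 1.500 × 37.13 = 55.7.
Round up: n₁ = 56, giving n₂ = 2 × 56 = 112.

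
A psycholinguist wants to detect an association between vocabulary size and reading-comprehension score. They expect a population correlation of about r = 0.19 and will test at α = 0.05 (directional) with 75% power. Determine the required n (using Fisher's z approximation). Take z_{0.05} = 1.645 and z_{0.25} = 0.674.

Fisher's z: C = ½·ln((1+r)/(1−r)) = ½·ln(1.4691) = 0.1923.
n = ((z_{α} + z_β)/C)² + 3.
(1.645 + 0.674) / 0.1923 = 2.319 / 0.1923 = 12.059.
n = 12.059² + 3 = 145.43 + 3 = 148.4.
Round up.

n = 149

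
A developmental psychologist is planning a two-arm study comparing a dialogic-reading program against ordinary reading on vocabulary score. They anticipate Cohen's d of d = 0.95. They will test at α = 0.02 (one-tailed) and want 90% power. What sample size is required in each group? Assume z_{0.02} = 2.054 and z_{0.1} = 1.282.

n = 25 per group

For two independent groups with equal n: n = 2·((z_{α} + z_β) / d)².
z_{α} + z_β = 2.054 + 1.282 = 3.336.
n = 2 × (3.336 / 0.95)² = 2 × 3.512² = 2 × 12.33 = 24.7.
Round up to the next whole participant.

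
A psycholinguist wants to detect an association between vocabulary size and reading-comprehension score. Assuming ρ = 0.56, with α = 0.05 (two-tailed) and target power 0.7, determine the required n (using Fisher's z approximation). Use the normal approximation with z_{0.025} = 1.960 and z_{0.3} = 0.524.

n = 19

Fisher's z: C = ½·ln((1+r)/(1−r)) = ½·ln(3.5455) = 0.6328.
n = ((z_{α/2} + z_β)/C)² + 3.
(1.960 + 0.524) / 0.6328 = 2.484 / 0.6328 = 3.925.
n = 3.925² + 3 = 15.41 + 3 = 18.4.
Round up.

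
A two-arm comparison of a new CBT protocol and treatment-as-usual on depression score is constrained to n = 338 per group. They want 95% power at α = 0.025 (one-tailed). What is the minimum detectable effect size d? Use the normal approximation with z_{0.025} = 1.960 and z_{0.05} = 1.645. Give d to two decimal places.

d_min ≈ 0.28

For two independent groups of n = 338 each: d_min = (z_{α} + z_β)·√(2/n).
z-sum = 1.960 + 1.645 = 3.605.
d_min = 3.605 × √(2/338) = 3.605 × 0.0769 = 0.277.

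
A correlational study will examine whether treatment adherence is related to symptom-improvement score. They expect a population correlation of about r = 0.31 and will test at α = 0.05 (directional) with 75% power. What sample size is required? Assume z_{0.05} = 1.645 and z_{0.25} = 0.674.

n = 56

Fisher's z: C = ½·ln((1+r)/(1−r)) = ½·ln(1.8986) = 0.3205.
n = ((z_{α} + z_β)/C)² + 3.
(1.645 + 0.674) / 0.3205 = 2.319 / 0.3205 = 7.236.
n = 7.236² + 3 = 52.35 + 3 = 55.4.
Round up.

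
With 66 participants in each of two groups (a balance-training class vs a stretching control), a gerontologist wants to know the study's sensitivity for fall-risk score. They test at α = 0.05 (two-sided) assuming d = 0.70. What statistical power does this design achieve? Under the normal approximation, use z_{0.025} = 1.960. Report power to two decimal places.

power ≈ 0.98

For two equal groups, power = Φ(d·√(n/2) − z_{α/2}).
d·√(n/2) = 0.70 × √(66/2) = 0.70 × 5.745 = 4.021.
z_β = 4.021 − 1.960 = 2.061.
Power = Φ(2.061) = 0.980.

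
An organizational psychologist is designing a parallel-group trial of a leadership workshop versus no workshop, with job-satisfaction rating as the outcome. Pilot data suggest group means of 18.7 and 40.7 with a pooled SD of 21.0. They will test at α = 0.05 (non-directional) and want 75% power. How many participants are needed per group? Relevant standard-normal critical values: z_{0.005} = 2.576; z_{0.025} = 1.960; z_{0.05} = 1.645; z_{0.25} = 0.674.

n = 13 per group

Cohen's d = |M₁ − M₂| / SD_pooled = |18.7 − 40.7| / 21.0 = 22.0 / 21.0 = 1.048.
For two independent groups with equal n: n = 2·((z_{α/2} + z_β) / d)².
z_{α/2} + z_β = 1.960 + 0.674 = 2.634.
n = 2 × (2.634 / 1.048)² = 2 × 2.513² = 2 × 6.32 = 12.6.
Round up to the next whole participant.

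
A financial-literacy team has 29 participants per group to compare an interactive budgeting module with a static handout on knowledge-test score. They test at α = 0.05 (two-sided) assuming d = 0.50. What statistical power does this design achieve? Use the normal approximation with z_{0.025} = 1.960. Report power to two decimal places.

power ≈ 0.48

For two equal groups, power = Φ(d·√(n/2) − z_{α/2}).
d·√(n/2) = 0.50 × √(29/2) = 0.50 × 3.808 = 1.904.
z_β = 1.904 − 1.960 = -0.056.
Power = Φ(-0.056) = 0.478.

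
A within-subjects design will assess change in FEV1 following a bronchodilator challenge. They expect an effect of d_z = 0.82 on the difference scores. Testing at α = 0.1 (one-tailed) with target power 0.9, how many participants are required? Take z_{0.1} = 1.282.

For a paired (one-sample on differences) test: n = ((z_{α} + z_β) / d)².
z_{α} + z_β = 1.282 + 1.282 = 2.564.
n = (2.564 / 0.82)² = 3.127² = 9.78.
Round up.

n = 10 pairs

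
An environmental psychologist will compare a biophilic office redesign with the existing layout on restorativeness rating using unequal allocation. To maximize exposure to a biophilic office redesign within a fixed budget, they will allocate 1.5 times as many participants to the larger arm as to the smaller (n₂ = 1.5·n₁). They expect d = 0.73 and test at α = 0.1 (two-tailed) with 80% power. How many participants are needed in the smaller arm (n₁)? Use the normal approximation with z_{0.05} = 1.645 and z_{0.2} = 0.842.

n₁ = 20

With allocation ratio k = n₂/n₁ = 1.5, Var(x̄₁−x̄₂) = σ²(1/n₁ + 1/(k·n₁)) = σ²·(k+1)/(k·n₁).
So n₁ = (1 + 1/k)·((z_{α/2} + z_β)/d)² = 1.667 × (2.487/0.73)².
n₁ = 1.667 × 11.61 = 19.3.
Round up: n₁ = 20, giving n₂ = 1.5 × 20 = 30.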